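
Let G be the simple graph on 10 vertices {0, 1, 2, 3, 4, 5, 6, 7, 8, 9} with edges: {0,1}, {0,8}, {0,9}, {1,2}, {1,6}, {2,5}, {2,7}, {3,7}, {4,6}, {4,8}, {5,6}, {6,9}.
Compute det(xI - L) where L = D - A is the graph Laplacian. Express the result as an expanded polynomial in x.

x^10 - 24x^9 + 244x^8 - 1374x^7 + 4699x^6 - 10050x^5 + 13298x^4 - 10310x^3 + 4107x^2 - 590x

Reading degrees in the order [0, 1, 2, 3, 4, 5, 6, 7, 8, 9] gives [3, 3, 3, 1, 2, 2, 4, 2, 2, 2]; set D = diag(3, 3, 3, 1, 2, 2, 4, 2, 2, 2) and form L = D - A. Computing det(xI - L) by cofactor expansion (or equivalently via sum-over-permutations) gives x^10 - 24x^9 + 244x^8 - 1374x^7 + 4699x^6 - 10050x^5 + 13298x^4 - 10310x^3 + 4107x^2 - 590x. The constant term is 0 because L is singular (the all-ones vector lies in its kernel). By the matrix-tree theorem the graph has (1/10) * product of the nonzero eigenvalues = 59 spanning trees.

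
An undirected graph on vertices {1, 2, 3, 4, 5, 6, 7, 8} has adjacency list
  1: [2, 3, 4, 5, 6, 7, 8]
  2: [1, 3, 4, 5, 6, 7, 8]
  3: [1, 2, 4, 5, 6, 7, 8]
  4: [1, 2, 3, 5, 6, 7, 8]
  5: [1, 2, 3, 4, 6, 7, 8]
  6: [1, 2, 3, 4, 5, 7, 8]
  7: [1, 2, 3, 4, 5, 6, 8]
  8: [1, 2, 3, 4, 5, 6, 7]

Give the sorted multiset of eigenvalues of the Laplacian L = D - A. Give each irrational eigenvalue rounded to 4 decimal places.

Reading degrees in the order [1, 2, 3, 4, 5, 6, 7, 8] gives [7, 7, 7, 7, 7, 7, 7, 7]; set D = diag(7, 7, 7, 7, 7, 7, 7, 7) and form L = D - A. The multiplicity of 0 as a Laplacian eigenvalue equals the number of connected components. There is one zero in the spectrum, matching the 1 component. The largest eigenvalue, 8, is at most the vertex count 8.

[0, 8, 8, 8, 8, 8, 8, 8]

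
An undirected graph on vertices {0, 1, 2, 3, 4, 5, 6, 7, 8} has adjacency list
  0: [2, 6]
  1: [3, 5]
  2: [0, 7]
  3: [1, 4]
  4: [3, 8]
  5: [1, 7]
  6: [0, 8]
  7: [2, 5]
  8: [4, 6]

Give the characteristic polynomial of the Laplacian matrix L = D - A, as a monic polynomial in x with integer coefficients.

x^9 - 18x^8 + 135x^7 - 546x^6 + 1287x^5 - 1782x^4 + 1386x^3 - 540x^2 + 81x

Each diagonal entry of L is the vertex degree and each off-diagonal entry is -1 where an edge is present, 0 otherwise; in the order [0, 1, 2, 3, 4, 5, 6, 7, 8] the diagonal is [2, 2, 2, 2, 2, 2, 2, 2, 2]. Computing det(xI - L) by cofactor expansion (or equivalently via sum-over-permutations) gives x^9 - 18x^8 + 135x^7 - 546x^6 + 1287x^5 - 1782x^4 + 1386x^3 - 540x^2 + 81x. The coefficient of x^8 equals -trace(L) = -18, matching the sum of degrees. There is one zero in the spectrum, matching the 1 component. The largest eigenvalue, 3.8794, is at most the vertex count 9.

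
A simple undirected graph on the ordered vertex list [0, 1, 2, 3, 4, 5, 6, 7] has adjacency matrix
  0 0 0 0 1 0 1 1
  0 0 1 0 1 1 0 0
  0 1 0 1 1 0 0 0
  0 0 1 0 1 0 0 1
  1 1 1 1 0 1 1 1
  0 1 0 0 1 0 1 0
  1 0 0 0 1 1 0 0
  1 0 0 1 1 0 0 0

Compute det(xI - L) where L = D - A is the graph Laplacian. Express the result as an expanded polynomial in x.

x^8 - 28x^7 + 322x^6 - 1974x^5 + 6965x^4 - 14126x^3 + 15225x^2 - 6728x

Reading degrees in the order [0, 1, 2, 3, 4, 5, 6, 7] gives [3, 3, 3, 3, 7, 3, 3, 3]; set D = diag(3, 3, 3, 3, 7, 3, 3, 3) and form L = D - A. Computing det(xI - L) by cofactor expansion (or equivalently via sum-over-permutations) gives x^8 - 28x^7 + 322x^6 - 1974x^5 + 6965x^4 - 14126x^3 + 15225x^2 - 6728x. Since p(0) = det(-L) = 0, x divides p(x). The largest eigenvalue, 8, is at most the vertex count 8. By the matrix-tree theorem the graph has (1/8) * product of the nonzero eigenvalues = 841 spanning trees.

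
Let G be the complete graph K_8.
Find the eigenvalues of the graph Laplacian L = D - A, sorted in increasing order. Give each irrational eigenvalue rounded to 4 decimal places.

[0, 8, 8, 8, 8, 8, 8, 8]

The graph has 8 vertices and degree multiset [7, 7, 7, 7, 7, 7, 7, 7]; D is the diagonal matrix of degrees and L = D - A. Since every row of L sums to 0, the all-ones vector is in the kernel and 0 is an eigenvalue.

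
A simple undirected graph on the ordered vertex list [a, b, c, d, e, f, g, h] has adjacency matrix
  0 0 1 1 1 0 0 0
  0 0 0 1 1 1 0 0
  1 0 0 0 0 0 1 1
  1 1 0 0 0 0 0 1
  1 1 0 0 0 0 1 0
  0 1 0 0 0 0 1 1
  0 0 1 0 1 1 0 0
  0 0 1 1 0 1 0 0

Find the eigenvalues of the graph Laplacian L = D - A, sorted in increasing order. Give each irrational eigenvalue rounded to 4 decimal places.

Each diagonal entry of L is the vertex degree and each off-diagonal entry is -1 where an edge is present, 0 otherwise; in the order [a, b, c, d, e, f, g, h] the diagonal is [3, 3, 3, 3, 3, 3, 3, 3]. Diagonalising L (or applying a numerical eigensolver to the 8x8 matrix) gives the spectrum above.

[0, 2, 2, 2, 4, 4, 4, 6]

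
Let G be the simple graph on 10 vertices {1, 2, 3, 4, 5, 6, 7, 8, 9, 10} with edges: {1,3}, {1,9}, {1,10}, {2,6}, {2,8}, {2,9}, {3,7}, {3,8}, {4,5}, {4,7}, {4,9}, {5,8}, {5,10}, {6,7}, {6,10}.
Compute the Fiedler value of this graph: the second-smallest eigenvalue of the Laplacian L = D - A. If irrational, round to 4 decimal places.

2

Reading degrees in the order [1, 2, 3, 4, 5, 6, 7, 8, 9, 10] gives [3, 3, 3, 3, 3, 3, 3, 3, 3, 3]; set D = diag(3, 3, 3, 3, 3, 3, 3, 3, 3, 3) and form L = D - A. Computing the eigenvalues of L and sorting gives [0, 2, 2, 2, 2, 2, 5, 5, 5, 5]. The Fiedler value lambda_2 = 2 is strictly positive, so the graph is connected. By the matrix-tree theorem the graph has (1/10) * product of the nonzero eigenvalues = 2000 spanning trees. The largest eigenvalue, 5, is at most the vertex count 10.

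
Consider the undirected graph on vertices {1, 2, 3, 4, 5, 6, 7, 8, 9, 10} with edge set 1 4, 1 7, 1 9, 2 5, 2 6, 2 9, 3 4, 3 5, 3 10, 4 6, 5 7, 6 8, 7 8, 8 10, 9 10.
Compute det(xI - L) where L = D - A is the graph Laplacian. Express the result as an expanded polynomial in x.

x^10 - 30x^9 + 390x^8 - 2880x^7 + 13305x^6 - 39882x^5 + 77640x^4 - 94800x^3 + 66000x^2 - 20000x

Reading degrees in the order [1, 2, 3, 4, 5, 6, 7, 8, 9, 10] gives [3, 3, 3, 3, 3, 3, 3, 3, 3, 3]; set D = diag(3, 3, 3, 3, 3, 3, 3, 3, 3, 3) and form L = D - A. Computing det(xI - L) by cofactor expansion (or equivalently via sum-over-permutations) gives x^10 - 30x^9 + 390x^8 - 2880x^7 + 13305x^6 - 39882x^5 + 77640x^4 - 94800x^3 + 66000x^2 - 20000x. The constant term is 0 because L is singular (the all-ones vector lies in its kernel). There is one zero in the spectrum, matching the 1 component. The largest eigenvalue, 5, is at most the vertex count 10.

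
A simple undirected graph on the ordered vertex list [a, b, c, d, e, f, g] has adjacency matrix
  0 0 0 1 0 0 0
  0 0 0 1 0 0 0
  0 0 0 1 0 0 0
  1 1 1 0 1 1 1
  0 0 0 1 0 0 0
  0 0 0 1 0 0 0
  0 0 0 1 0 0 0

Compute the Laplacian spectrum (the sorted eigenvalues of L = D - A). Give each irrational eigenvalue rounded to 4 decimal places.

[0, 1, 1, 1, 1, 1, 7]

Reading degrees in the order [a, b, c, d, e, f, g] gives [1, 1, 1, 6, 1, 1, 1]; set D = diag(1, 1, 1, 6, 1, 1, 1) and form L = D - A. L is symmetric positive semidefinite, so every eigenvalue is real and nonnegative. The single zero eigenvalue shows the graph is connected.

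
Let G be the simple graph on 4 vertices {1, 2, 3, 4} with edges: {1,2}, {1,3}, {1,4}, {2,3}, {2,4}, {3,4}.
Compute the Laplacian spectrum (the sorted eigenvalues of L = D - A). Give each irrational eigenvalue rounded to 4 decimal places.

[0, 4, 4, 4]

With the vertex order [1, 2, 3, 4], the degrees are [3, 3, 3, 3], giving D = diag(3, 3, 3, 3) and L = D - A. Diagonalising L (or applying a numerical eigensolver to the 4x4 matrix) gives the spectrum above. The single zero eigenvalue shows the graph is connected.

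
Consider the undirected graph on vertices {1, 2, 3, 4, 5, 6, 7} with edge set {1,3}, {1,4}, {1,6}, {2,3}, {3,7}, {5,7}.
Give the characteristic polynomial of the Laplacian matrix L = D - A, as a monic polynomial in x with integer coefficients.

x^7 - 12x^6 + 53x^5 - 108x^4 + 105x^3 - 46x^2 + 7x

Reading degrees in the order [1, 2, 3, 4, 5, 6, 7] gives [3, 1, 3, 1, 1, 1, 2]; set D = diag(3, 1, 3, 1, 1, 1, 2) and form L = D - A. Computing det(xI - L) by cofactor expansion (or equivalently via sum-over-permutations) gives x^7 - 12x^6 + 53x^5 - 108x^4 + 105x^3 - 46x^2 + 7x. The coefficient of x^6 equals -trace(L) = -12, matching the sum of degrees. By the matrix-tree theorem the graph has (1/7) * product of the nonzero eigenvalues = 1 spanning tree.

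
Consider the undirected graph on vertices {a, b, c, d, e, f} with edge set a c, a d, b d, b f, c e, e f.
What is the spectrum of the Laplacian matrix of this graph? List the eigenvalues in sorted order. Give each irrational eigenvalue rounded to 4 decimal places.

Reading degrees in the order [a, b, c, d, e, f] gives [2, 2, 2, 2, 2, 2]; set D = diag(2, 2, 2, 2, 2, 2) and form L = D - A. Since every row of L sums to 0, the all-ones vector is in the kernel and 0 is an eigenvalue.

[0, 1, 1, 3, 3, 4]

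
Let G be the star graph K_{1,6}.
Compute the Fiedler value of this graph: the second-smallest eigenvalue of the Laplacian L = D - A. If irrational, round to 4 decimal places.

The graph has 7 vertices and degree multiset [6, 1, 1, 1, 1, 1, 1]; D is the diagonal matrix of degrees and L = D - A. The smallest Laplacian eigenvalue is always 0. The next one, lambda_2 = 1, measures how hard the graph is to disconnect: larger values mean better connectivity. There is one zero in the spectrum, matching the 1 component. The largest eigenvalue, 7, is at most the vertex count 7.

1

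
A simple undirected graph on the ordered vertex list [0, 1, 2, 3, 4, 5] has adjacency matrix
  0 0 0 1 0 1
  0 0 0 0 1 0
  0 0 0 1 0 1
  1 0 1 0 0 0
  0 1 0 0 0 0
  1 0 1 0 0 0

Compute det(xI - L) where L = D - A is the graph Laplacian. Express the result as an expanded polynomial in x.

Reading degrees in the order [0, 1, 2, 3, 4, 5] gives [2, 1, 2, 2, 1, 2]; set D = diag(2, 1, 2, 2, 1, 2) and form L = D - A. Computing det(xI - L) by cofactor expansion (or equivalently via sum-over-permutations) gives x^6 - 10x^5 + 36x^4 - 56x^3 + 32x^2. The coefficient of x^5 equals -trace(L) = -10, matching the sum of degrees. There are 2 zeros in the spectrum, matching the 2 components.

x^6 - 10x^5 + 36x^4 - 56x^3 + 32x^2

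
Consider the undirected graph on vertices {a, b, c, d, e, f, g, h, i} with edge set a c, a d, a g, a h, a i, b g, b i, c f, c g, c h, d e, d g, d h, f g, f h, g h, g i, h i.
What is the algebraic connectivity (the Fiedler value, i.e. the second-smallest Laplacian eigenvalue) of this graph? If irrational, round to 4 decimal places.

0.7987

Reading degrees in the order [a, b, c, d, e, f, g, h, i] gives [5, 2, 4, 4, 1, 3, 7, 6, 4]; set D = diag(5, 2, 4, 4, 1, 3, 7, 6, 4) and form L = D - A. The smallest Laplacian eigenvalue is always 0. The next one, lambda_2 = 0.7987, measures how hard the graph is to disconnect: larger values mean better connectivity. The largest eigenvalue, 8.0279, is at most the vertex count 9.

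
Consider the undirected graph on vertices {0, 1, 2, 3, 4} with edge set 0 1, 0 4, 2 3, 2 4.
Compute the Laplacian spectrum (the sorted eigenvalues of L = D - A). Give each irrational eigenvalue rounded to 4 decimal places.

[0, 0.3820, 1.3820, 2.6180, 3.6180]

Each diagonal entry of L is the vertex degree and each off-diagonal entry is -1 where an edge is present, 0 otherwise; in the order [0, 1, 2, 3, 4] the diagonal is [2, 1, 2, 1, 2]. Since every row of L sums to 0, the all-ones vector is in the kernel and 0 is an eigenvalue. The single zero eigenvalue shows the graph is connected.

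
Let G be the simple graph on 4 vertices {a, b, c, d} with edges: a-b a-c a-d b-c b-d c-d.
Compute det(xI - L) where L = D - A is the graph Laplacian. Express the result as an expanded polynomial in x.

With the vertex order [a, b, c, d], the degrees are [3, 3, 3, 3], giving D = diag(3, 3, 3, 3) and L = D - A. L has integer entries, so p(x) = det(xI - L) has integer coefficients. Expanding the determinant yields x^4 - 12x^3 + 48x^2 - 64x. The coefficient of x^3 equals -trace(L) = -12, matching the sum of degrees.

x^4 - 12x^3 + 48x^2 - 64x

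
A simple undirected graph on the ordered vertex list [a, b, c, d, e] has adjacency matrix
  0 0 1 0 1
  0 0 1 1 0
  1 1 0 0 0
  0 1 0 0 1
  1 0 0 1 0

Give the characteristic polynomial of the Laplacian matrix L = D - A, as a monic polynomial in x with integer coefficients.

Reading degrees in the order [a, b, c, d, e] gives [2, 2, 2, 2, 2]; set D = diag(2, 2, 2, 2, 2) and form L = D - A. Computing det(xI - L) by cofactor expansion (or equivalently via sum-over-permutations) gives x^5 - 10x^4 + 35x^3 - 50x^2 + 25x. The constant term is 0 because L is singular (the all-ones vector lies in its kernel). By the matrix-tree theorem the graph has (1/5) * product of the nonzero eigenvalues = 5 spanning trees.

x^5 - 10x^4 + 35x^3 - 50x^2 + 25x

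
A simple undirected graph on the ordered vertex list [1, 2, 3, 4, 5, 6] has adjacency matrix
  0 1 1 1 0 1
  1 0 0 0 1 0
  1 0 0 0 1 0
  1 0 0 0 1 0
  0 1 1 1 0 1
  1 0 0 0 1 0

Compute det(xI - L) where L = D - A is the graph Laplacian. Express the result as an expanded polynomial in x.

With the vertex order [1, 2, 3, 4, 5, 6], the degrees are [4, 2, 2, 2, 4, 2], giving D = diag(4, 2, 2, 2, 4, 2) and L = D - A. Computing det(xI - L) by cofactor expansion (or equivalently via sum-over-permutations) gives x^6 - 16x^5 + 96x^4 - 272x^3 + 368x^2 - 192x. Since p(0) = det(-L) = 0, x divides p(x). By the matrix-tree theorem the graph has (1/6) * product of the nonzero eigenvalues = 32 spanning trees.

x^6 - 16x^5 + 96x^4 - 272x^3 + 368x^2 - 192x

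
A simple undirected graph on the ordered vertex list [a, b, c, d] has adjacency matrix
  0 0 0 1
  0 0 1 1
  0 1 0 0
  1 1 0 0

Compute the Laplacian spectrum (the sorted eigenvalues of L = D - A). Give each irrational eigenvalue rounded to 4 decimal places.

[0, 0.5858, 2, 3.4142]

With the vertex order [a, b, c, d], the degrees are [1, 2, 1, 2], giving D = diag(1, 2, 1, 2) and L = D - A. The multiplicity of 0 as a Laplacian eigenvalue equals the number of connected components. The single zero eigenvalue shows the graph is connected. By the matrix-tree theorem the graph has (1/4) * product of the nonzero eigenvalues = 1 spanning tree.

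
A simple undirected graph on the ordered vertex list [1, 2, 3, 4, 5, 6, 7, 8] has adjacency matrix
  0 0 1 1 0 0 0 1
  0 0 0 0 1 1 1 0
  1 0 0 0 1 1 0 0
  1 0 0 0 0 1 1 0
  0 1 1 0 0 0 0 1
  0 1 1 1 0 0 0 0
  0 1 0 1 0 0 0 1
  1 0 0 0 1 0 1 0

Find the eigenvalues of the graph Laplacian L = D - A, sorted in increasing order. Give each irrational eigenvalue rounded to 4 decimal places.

Reading degrees in the order [1, 2, 3, 4, 5, 6, 7, 8] gives [3, 3, 3, 3, 3, 3, 3, 3]; set D = diag(3, 3, 3, 3, 3, 3, 3, 3) and form L = D - A. The multiplicity of 0 as a Laplacian eigenvalue equals the number of connected components. There is one zero in the spectrum, matching the 1 component. By the matrix-tree theorem the graph has (1/8) * product of the nonzero eigenvalues = 384 spanning trees.

[0, 2, 2, 2, 4, 4, 4, 6]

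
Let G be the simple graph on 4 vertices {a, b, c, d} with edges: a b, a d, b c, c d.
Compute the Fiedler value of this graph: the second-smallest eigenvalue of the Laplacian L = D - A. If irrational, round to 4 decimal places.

2

Each diagonal entry of L is the vertex degree and each off-diagonal entry is -1 where an edge is present, 0 otherwise; in the order [a, b, c, d] the diagonal is [2, 2, 2, 2]. The smallest Laplacian eigenvalue is always 0. The next one, lambda_2 = 2, measures how hard the graph is to disconnect: larger values mean better connectivity. The eigenvalues sum to 8, which equals trace(L) = 2|E|.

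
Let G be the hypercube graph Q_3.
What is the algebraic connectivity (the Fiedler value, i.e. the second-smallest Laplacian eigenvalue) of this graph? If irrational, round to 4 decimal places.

2

The graph has 8 vertices and degree multiset [3, 3, 3, 3, 3, 3, 3, 3]; D is the diagonal matrix of degrees and L = D - A. Computing the eigenvalues of L and sorting gives [0, 2, 2, 2, 4, 4, 4, 6]. The Fiedler value lambda_2 = 2 is strictly positive, so the graph is connected.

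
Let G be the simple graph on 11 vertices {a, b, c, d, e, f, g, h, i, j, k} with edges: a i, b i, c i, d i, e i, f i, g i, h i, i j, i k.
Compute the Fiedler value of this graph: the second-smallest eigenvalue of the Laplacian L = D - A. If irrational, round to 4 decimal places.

1

Each diagonal entry of L is the vertex degree and each off-diagonal entry is -1 where an edge is present, 0 otherwise; in the order [a, b, c, d, e, f, g, h, i, j, k] the diagonal is [1, 1, 1, 1, 1, 1, 1, 1, 10, 1, 1]. The smallest Laplacian eigenvalue is always 0. The next one, lambda_2 = 1, measures how hard the graph is to disconnect: larger values mean better connectivity. The eigenvalues sum to 20, which equals trace(L) = 2|E|.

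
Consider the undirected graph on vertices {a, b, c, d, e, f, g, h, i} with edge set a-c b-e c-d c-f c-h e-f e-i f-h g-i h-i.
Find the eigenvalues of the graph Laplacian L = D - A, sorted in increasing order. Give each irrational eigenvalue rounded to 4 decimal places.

[0, 0.4116, 0.6699, 1, 1.4064, 3, 3.2016, 5.1284, 5.1819]

With the vertex order [a, b, c, d, e, f, g, h, i], the degrees are [1, 1, 4, 1, 3, 3, 1, 3, 3], giving D = diag(1, 1, 4, 1, 3, 3, 1, 3, 3) and L = D - A. Diagonalising L (or applying a numerical eigensolver to the 9x9 matrix) gives the spectrum above.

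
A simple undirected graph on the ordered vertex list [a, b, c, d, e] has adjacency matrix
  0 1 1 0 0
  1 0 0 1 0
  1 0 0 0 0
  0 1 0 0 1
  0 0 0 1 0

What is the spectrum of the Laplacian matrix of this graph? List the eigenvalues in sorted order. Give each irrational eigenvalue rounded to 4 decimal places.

Reading degrees in the order [a, b, c, d, e] gives [2, 2, 1, 2, 1]; set D = diag(2, 2, 1, 2, 1) and form L = D - A. Diagonalising L (or applying a numerical eigensolver to the 5x5 matrix) gives the spectrum above. There is one zero in the spectrum, matching the 1 component.

[0, 0.3820, 1.3820, 2.6180, 3.6180]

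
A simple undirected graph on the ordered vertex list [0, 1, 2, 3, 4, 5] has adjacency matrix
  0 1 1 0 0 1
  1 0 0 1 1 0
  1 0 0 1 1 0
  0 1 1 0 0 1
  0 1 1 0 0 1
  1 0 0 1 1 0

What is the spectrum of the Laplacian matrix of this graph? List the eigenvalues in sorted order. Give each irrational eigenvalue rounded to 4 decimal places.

[0, 3, 3, 3, 3, 6]

Each diagonal entry of L is the vertex degree and each off-diagonal entry is -1 where an edge is present, 0 otherwise; in the order [0, 1, 2, 3, 4, 5] the diagonal is [3, 3, 3, 3, 3, 3]. The multiplicity of 0 as a Laplacian eigenvalue equals the number of connected components. The single zero eigenvalue shows the graph is connected. The eigenvalues sum to 18, which equals trace(L) = 2|E|.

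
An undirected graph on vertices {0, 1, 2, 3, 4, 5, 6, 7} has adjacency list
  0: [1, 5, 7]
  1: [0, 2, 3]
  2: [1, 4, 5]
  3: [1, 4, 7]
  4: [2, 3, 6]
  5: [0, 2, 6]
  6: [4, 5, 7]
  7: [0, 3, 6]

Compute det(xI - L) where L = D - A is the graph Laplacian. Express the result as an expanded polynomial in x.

With the vertex order [0, 1, 2, 3, 4, 5, 6, 7], the degrees are [3, 3, 3, 3, 3, 3, 3, 3], giving D = diag(3, 3, 3, 3, 3, 3, 3, 3) and L = D - A. The eigenvalues of L are [0, 2, 2, 2, 4, 4, 4, 6]; the characteristic polynomial is the product of (x - lambda_i), which multiplies out to x^8 - 24x^7 + 240x^6 - 1296x^5 + 4080x^4 - 7488x^3 + 7424x^2 - 3072x. The coefficient of x^7 equals -trace(L) = -24, matching the sum of degrees. The largest eigenvalue, 6, is at most the vertex count 8.

x^8 - 24x^7 + 240x^6 - 1296x^5 + 4080x^4 - 7488x^3 + 7424x^2 - 3072x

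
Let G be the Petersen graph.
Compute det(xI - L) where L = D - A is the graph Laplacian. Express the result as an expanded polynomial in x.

The graph has 10 vertices and degree multiset [3, 3, 3, 3, 3, 3, 3, 3, 3, 3]; D is the diagonal matrix of degrees and L = D - A. Computing det(xI - L) by cofactor expansion (or equivalently via sum-over-permutations) gives x^10 - 30x^9 + 390x^8 - 2880x^7 + 13305x^6 - 39882x^5 + 77640x^4 - 94800x^3 + 66000x^2 - 20000x. The coefficient of x^9 equals -trace(L) = -30, matching the sum of degrees. The eigenvalues sum to 30, which equals trace(L) = 2|E|.

x^10 - 30x^9 + 390x^8 - 2880x^7 + 13305x^6 - 39882x^5 + 77640x^4 - 94800x^3 + 66000x^2 - 20000x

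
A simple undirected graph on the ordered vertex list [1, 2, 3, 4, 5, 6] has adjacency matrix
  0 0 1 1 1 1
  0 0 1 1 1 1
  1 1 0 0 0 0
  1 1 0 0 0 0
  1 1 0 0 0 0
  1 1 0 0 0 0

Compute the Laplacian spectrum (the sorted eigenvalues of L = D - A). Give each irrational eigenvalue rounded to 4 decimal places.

[0, 2, 2, 2, 4, 6]

Reading degrees in the order [1, 2, 3, 4, 5, 6] gives [4, 4, 2, 2, 2, 2]; set D = diag(4, 4, 2, 2, 2, 2) and form L = D - A. Diagonalising L (or applying a numerical eigensolver to the 6x6 matrix) gives the spectrum above. The single zero eigenvalue shows the graph is connected.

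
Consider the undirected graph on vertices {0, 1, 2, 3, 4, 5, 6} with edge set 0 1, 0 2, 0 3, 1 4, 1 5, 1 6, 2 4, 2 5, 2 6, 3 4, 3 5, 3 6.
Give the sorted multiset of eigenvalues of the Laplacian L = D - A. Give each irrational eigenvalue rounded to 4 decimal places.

[0, 3, 3, 3, 4, 4, 7]

Each diagonal entry of L is the vertex degree and each off-diagonal entry is -1 where an edge is present, 0 otherwise; in the order [0, 1, 2, 3, 4, 5, 6] the diagonal is [3, 4, 4, 4, 3, 3, 3]. The multiplicity of 0 as a Laplacian eigenvalue equals the number of connected components. By the matrix-tree theorem the graph has (1/7) * product of the nonzero eigenvalues = 432 spanning trees. The largest eigenvalue, 7, is at most the vertex count 7.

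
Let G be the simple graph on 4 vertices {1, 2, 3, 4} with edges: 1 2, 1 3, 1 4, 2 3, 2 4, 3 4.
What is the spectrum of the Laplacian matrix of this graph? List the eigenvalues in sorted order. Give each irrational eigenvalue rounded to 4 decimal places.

[0, 4, 4, 4]

Reading degrees in the order [1, 2, 3, 4] gives [3, 3, 3, 3]; set D = diag(3, 3, 3, 3) and form L = D - A. The multiplicity of 0 as a Laplacian eigenvalue equals the number of connected components. The largest eigenvalue, 4, is at most the vertex count 4. By the matrix-tree theorem the graph has (1/4) * product of the nonzero eigenvalues = 16 spanning trees.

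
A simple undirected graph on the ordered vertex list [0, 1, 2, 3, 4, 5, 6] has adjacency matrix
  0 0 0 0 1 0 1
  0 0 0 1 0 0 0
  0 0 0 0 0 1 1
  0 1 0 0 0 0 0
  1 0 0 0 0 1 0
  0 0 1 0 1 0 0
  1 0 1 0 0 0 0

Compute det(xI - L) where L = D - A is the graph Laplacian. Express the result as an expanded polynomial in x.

x^7 - 12x^6 + 55x^5 - 120x^4 + 125x^3 - 50x^2

Each diagonal entry of L is the vertex degree and each off-diagonal entry is -1 where an edge is present, 0 otherwise; in the order [0, 1, 2, 3, 4, 5, 6] the diagonal is [2, 1, 2, 1, 2, 2, 2]. L has integer entries, so p(x) = det(xI - L) has integer coefficients. Expanding the determinant yields x^7 - 12x^6 + 55x^5 - 120x^4 + 125x^3 - 50x^2. Since p(0) = det(-L) = 0, x divides p(x). There are 2 zeros in the spectrum, matching the 2 components.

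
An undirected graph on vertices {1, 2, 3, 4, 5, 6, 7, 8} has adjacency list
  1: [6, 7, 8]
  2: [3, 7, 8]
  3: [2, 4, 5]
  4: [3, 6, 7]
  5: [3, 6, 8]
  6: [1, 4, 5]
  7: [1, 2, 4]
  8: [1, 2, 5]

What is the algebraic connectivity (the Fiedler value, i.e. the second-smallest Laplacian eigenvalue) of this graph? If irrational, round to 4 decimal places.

2

Each diagonal entry of L is the vertex degree and each off-diagonal entry is -1 where an edge is present, 0 otherwise; in the order [1, 2, 3, 4, 5, 6, 7, 8] the diagonal is [3, 3, 3, 3, 3, 3, 3, 3]. Computing the eigenvalues of L and sorting gives [0, 2, 2, 2, 4, 4, 4, 6]. The Fiedler value lambda_2 = 2 is strictly positive, so the graph is connected.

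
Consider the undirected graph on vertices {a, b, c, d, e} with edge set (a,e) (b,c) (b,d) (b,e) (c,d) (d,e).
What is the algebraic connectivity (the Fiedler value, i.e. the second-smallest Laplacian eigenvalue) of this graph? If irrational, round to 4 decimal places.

0.8299

Reading degrees in the order [a, b, c, d, e] gives [1, 3, 2, 3, 3]; set D = diag(1, 3, 2, 3, 3) and form L = D - A. The sorted Laplacian eigenvalues are [0, 0.8299, 2.6889, 4, 4.4812]; the algebraic connectivity is the second entry, 0.8299. The largest eigenvalue, 4.4812, is at most the vertex count 5. There is one zero in the spectrum, matching the 1 component.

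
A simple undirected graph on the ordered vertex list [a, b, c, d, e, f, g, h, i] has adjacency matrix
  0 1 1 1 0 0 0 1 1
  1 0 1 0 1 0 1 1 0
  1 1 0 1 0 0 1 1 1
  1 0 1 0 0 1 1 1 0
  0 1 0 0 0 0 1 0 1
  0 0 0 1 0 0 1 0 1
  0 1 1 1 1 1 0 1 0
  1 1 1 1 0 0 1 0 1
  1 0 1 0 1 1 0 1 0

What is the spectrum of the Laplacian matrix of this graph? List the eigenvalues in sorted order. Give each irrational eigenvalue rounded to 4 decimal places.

[0, 2.5858, 3, 4.5858, 5.4142, 6, 7, 7.4142, 8]

Each diagonal entry of L is the vertex degree and each off-diagonal entry is -1 where an edge is present, 0 otherwise; in the order [a, b, c, d, e, f, g, h, i] the diagonal is [5, 5, 6, 5, 3, 3, 6, 6, 5]. Diagonalising L (or applying a numerical eigensolver to the 9x9 matrix) gives the spectrum above. The single zero eigenvalue shows the graph is connected. The largest eigenvalue, 8, is at most the vertex count 9. The eigenvalues sum to 44, which equals trace(L) = 2|E|.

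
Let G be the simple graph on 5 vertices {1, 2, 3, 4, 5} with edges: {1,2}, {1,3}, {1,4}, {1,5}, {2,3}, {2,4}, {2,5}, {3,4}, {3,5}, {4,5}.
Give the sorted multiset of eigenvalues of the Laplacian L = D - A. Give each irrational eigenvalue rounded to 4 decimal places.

[0, 5, 5, 5, 5]

Reading degrees in the order [1, 2, 3, 4, 5] gives [4, 4, 4, 4, 4]; set D = diag(4, 4, 4, 4, 4) and form L = D - A. L is symmetric positive semidefinite, so every eigenvalue is real and nonnegative. The single zero eigenvalue shows the graph is connected.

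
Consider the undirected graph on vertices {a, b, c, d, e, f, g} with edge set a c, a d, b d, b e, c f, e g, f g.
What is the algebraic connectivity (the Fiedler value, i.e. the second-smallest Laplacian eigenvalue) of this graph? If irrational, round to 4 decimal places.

0.7530

Reading degrees in the order [a, b, c, d, e, f, g] gives [2, 2, 2, 2, 2, 2, 2]; set D = diag(2, 2, 2, 2, 2, 2, 2) and form L = D - A. The smallest Laplacian eigenvalue is always 0. The next one, lambda_2 = 0.7530, measures how hard the graph is to disconnect: larger values mean better connectivity. The largest eigenvalue, 3.8019, is at most the vertex count 7.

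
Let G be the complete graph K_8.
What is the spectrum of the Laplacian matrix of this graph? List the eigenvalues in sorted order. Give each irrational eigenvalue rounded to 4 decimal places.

[0, 8, 8, 8, 8, 8, 8, 8]

The graph has 8 vertices and degree multiset [7, 7, 7, 7, 7, 7, 7, 7]; D is the diagonal matrix of degrees and L = D - A. L is symmetric positive semidefinite, so every eigenvalue is real and nonnegative. The largest eigenvalue, 8, is at most the vertex count 8. There is one zero in the spectrum, matching the 1 component.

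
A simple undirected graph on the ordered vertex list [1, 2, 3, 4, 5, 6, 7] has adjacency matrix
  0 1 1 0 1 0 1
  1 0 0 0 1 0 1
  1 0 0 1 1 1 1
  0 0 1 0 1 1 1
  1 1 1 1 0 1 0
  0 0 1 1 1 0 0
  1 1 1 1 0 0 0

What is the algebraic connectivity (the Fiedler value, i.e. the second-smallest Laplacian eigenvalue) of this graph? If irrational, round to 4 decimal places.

Each diagonal entry of L is the vertex degree and each off-diagonal entry is -1 where an edge is present, 0 otherwise; in the order [1, 2, 3, 4, 5, 6, 7] the diagonal is [4, 3, 5, 4, 5, 3, 4]. Computing the eigenvalues of L and sorting gives [0, 2.1392, 3.7459, 4.3820, 5, 6.1149, 6.6180]. The Fiedler value lambda_2 = 2.1392 is strictly positive, so the graph is connected. The eigenvalues sum to 28, which equals trace(L) = 2|E|.

2.1392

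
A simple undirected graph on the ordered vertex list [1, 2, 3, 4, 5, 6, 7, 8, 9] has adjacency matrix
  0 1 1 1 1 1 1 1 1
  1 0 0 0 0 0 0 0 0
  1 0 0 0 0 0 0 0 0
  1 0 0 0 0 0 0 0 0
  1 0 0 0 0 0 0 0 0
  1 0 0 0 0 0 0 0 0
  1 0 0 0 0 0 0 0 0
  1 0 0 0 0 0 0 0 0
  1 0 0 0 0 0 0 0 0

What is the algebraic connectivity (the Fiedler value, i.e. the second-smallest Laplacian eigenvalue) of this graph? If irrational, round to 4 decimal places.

With the vertex order [1, 2, 3, 4, 5, 6, 7, 8, 9], the degrees are [8, 1, 1, 1, 1, 1, 1, 1, 1], giving D = diag(8, 1, 1, 1, 1, 1, 1, 1, 1) and L = D - A. Computing the eigenvalues of L and sorting gives [0, 1, 1, 1, 1, 1, 1, 1, 9]. The Fiedler value lambda_2 = 1 is strictly positive, so the graph is connected. The largest eigenvalue, 9, is at most the vertex count 9. By the matrix-tree theorem the graph has (1/9) * product of the nonzero eigenvalues = 1 spanning tree.

1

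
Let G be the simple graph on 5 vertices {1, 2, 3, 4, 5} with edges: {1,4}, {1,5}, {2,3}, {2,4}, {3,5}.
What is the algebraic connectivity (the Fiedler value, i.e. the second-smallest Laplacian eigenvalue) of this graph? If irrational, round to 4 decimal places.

Reading degrees in the order [1, 2, 3, 4, 5] gives [2, 2, 2, 2, 2]; set D = diag(2, 2, 2, 2, 2) and form L = D - A. The sorted Laplacian eigenvalues are [0, 1.3820, 1.3820, 3.6180, 3.6180]; the algebraic connectivity is the second entry, 1.3820. By the matrix-tree theorem the graph has (1/5) * product of the nonzero eigenvalues = 5 spanning trees.

1.3820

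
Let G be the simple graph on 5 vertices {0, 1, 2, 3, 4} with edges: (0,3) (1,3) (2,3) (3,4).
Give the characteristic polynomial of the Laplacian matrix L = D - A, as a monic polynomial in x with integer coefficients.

x^5 - 8x^4 + 18x^3 - 16x^2 + 5x

With the vertex order [0, 1, 2, 3, 4], the degrees are [1, 1, 1, 4, 1], giving D = diag(1, 1, 1, 4, 1) and L = D - A. Computing det(xI - L) by cofactor expansion (or equivalently via sum-over-permutations) gives x^5 - 8x^4 + 18x^3 - 16x^2 + 5x. Since p(0) = det(-L) = 0, x divides p(x). The largest eigenvalue, 5, is at most the vertex count 5.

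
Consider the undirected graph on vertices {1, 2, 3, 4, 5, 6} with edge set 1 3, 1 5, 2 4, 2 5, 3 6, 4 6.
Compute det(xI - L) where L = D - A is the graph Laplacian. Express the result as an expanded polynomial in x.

x^6 - 12x^5 + 54x^4 - 112x^3 + 105x^2 - 36x

Reading degrees in the order [1, 2, 3, 4, 5, 6] gives [2, 2, 2, 2, 2, 2]; set D = diag(2, 2, 2, 2, 2, 2) and form L = D - A. L has integer entries, so p(x) = det(xI - L) has integer coefficients. Expanding the determinant yields x^6 - 12x^5 + 54x^4 - 112x^3 + 105x^2 - 36x. The constant term is 0 because L is singular (the all-ones vector lies in its kernel). By the matrix-tree theorem the graph has (1/6) * product of the nonzero eigenvalues = 6 spanning trees.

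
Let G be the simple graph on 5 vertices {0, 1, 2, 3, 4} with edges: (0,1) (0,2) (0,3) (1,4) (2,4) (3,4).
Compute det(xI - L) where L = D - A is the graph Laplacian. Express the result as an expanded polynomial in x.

Reading degrees in the order [0, 1, 2, 3, 4] gives [3, 2, 2, 2, 3]; set D = diag(3, 2, 2, 2, 3) and form L = D - A. L has integer entries, so p(x) = det(xI - L) has integer coefficients. Expanding the determinant yields x^5 - 12x^4 + 51x^3 - 92x^2 + 60x. The constant term is 0 because L is singular (the all-ones vector lies in its kernel). There is one zero in the spectrum, matching the 1 component.

x^5 - 12x^4 + 51x^3 - 92x^2 + 60x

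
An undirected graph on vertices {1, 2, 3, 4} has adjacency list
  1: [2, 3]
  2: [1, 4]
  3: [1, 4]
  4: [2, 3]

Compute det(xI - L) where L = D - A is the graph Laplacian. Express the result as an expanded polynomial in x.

With the vertex order [1, 2, 3, 4], the degrees are [2, 2, 2, 2], giving D = diag(2, 2, 2, 2) and L = D - A. L has integer entries, so p(x) = det(xI - L) has integer coefficients. Expanding the determinant yields x^4 - 8x^3 + 20x^2 - 16x. The coefficient of x^3 equals -trace(L) = -8, matching the sum of degrees. There is one zero in the spectrum, matching the 1 component. The eigenvalues sum to 8, which equals trace(L) = 2|E|.

x^4 - 8x^3 + 20x^2 - 16x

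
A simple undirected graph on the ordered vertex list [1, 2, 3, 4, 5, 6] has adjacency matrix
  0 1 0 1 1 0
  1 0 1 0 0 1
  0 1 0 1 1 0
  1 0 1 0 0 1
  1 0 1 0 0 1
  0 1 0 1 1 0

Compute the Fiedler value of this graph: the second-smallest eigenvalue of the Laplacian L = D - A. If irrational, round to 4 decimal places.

Reading degrees in the order [1, 2, 3, 4, 5, 6] gives [3, 3, 3, 3, 3, 3]; set D = diag(3, 3, 3, 3, 3, 3) and form L = D - A. The sorted Laplacian eigenvalues are [0, 3, 3, 3, 3, 6]; the algebraic connectivity is the second entry, 3. The eigenvalues sum to 18, which equals trace(L) = 2|E|. There is one zero in the spectrum, matching the 1 component.

3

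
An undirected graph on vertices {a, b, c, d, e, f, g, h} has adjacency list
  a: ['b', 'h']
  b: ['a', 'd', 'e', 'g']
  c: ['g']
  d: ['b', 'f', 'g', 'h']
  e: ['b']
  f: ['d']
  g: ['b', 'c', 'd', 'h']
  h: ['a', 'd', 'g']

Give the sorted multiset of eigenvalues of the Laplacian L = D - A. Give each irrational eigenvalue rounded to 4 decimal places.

Reading degrees in the order [a, b, c, d, e, f, g, h] gives [2, 4, 1, 4, 1, 1, 4, 3]; set D = diag(2, 4, 1, 4, 1, 1, 4, 3) and form L = D - A. L is symmetric positive semidefinite, so every eigenvalue is real and nonnegative. The single zero eigenvalue shows the graph is connected.

[0, 0.7319, 0.7639, 1.1810, 2.6080, 3.6575, 5.2361, 5.8215]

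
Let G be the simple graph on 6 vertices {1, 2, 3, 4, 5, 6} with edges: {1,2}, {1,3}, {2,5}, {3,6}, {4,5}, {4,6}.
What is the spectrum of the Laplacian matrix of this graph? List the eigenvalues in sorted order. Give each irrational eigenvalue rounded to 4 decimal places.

[0, 1, 1, 3, 3, 4]

Reading degrees in the order [1, 2, 3, 4, 5, 6] gives [2, 2, 2, 2, 2, 2]; set D = diag(2, 2, 2, 2, 2, 2) and form L = D - A. Diagonalising L (or applying a numerical eigensolver to the 6x6 matrix) gives the spectrum above. The single zero eigenvalue shows the graph is connected. There is one zero in the spectrum, matching the 1 component.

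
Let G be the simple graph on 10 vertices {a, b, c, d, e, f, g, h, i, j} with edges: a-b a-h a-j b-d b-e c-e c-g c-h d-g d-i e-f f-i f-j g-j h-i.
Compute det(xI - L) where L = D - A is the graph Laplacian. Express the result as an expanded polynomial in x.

Reading degrees in the order [a, b, c, d, e, f, g, h, i, j] gives [3, 3, 3, 3, 3, 3, 3, 3, 3, 3]; set D = diag(3, 3, 3, 3, 3, 3, 3, 3, 3, 3) and form L = D - A. The eigenvalues of L are [0, 2, 2, 2, 2, 2, 5, 5, 5, 5]; the characteristic polynomial is the product of (x - lambda_i), which multiplies out to x^10 - 30x^9 + 390x^8 - 2880x^7 + 13305x^6 - 39882x^5 + 77640x^4 - 94800x^3 + 66000x^2 - 20000x. The constant term is 0 because L is singular (the all-ones vector lies in its kernel). The largest eigenvalue, 5, is at most the vertex count 10.

x^10 - 30x^9 + 390x^8 - 2880x^7 + 13305x^6 - 39882x^5 + 77640x^4 - 94800x^3 + 66000x^2 - 20000x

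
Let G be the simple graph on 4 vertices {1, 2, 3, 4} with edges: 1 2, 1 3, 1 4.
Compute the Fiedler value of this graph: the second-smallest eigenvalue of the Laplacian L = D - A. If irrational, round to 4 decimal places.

With the vertex order [1, 2, 3, 4], the degrees are [3, 1, 1, 1], giving D = diag(3, 1, 1, 1) and L = D - A. The sorted Laplacian eigenvalues are [0, 1, 1, 4]; the algebraic connectivity is the second entry, 1.

1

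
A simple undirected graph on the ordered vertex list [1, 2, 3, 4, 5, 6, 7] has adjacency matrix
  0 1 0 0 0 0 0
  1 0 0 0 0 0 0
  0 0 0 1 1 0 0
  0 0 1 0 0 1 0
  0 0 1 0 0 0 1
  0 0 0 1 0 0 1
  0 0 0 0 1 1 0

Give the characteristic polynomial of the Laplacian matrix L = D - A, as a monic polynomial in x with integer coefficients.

x^7 - 12x^6 + 55x^5 - 120x^4 + 125x^3 - 50x^2

Reading degrees in the order [1, 2, 3, 4, 5, 6, 7] gives [1, 1, 2, 2, 2, 2, 2]; set D = diag(1, 1, 2, 2, 2, 2, 2) and form L = D - A. Computing det(xI - L) by cofactor expansion (or equivalently via sum-over-permutations) gives x^7 - 12x^6 + 55x^5 - 120x^4 + 125x^3 - 50x^2. Since p(0) = det(-L) = 0, x divides p(x). The largest eigenvalue, 3.6180, is at most the vertex count 7.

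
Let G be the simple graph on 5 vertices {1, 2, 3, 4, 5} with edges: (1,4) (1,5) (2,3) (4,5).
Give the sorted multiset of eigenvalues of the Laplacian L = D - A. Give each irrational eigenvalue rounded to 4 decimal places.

[0, 0, 2, 3, 3]

Each diagonal entry of L is the vertex degree and each off-diagonal entry is -1 where an edge is present, 0 otherwise; in the order [1, 2, 3, 4, 5] the diagonal is [2, 1, 1, 2, 2]. L is symmetric positive semidefinite, so every eigenvalue is real and nonnegative. The 2 zero eigenvalues correspond to the 2 connected components. The eigenvalues sum to 8, which equals trace(L) = 2|E|. The largest eigenvalue, 3, is at most the vertex count 5.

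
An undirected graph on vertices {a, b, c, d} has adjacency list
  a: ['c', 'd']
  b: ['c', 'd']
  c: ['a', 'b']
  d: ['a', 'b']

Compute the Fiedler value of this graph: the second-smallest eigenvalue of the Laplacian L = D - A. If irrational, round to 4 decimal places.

With the vertex order [a, b, c, d], the degrees are [2, 2, 2, 2], giving D = diag(2, 2, 2, 2) and L = D - A. Computing the eigenvalues of L and sorting gives [0, 2, 2, 4]. The Fiedler value lambda_2 = 2 is strictly positive, so the graph is connected.

2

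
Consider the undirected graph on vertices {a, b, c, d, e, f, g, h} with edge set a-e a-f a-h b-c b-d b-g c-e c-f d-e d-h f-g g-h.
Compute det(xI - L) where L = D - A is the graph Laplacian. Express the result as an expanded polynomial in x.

With the vertex order [a, b, c, d, e, f, g, h], the degrees are [3, 3, 3, 3, 3, 3, 3, 3], giving D = diag(3, 3, 3, 3, 3, 3, 3, 3) and L = D - A. L has integer entries, so p(x) = det(xI - L) has integer coefficients. Expanding the determinant yields x^8 - 24x^7 + 240x^6 - 1296x^5 + 4080x^4 - 7488x^3 + 7424x^2 - 3072x. Since p(0) = det(-L) = 0, x divides p(x). By the matrix-tree theorem the graph has (1/8) * product of the nonzero eigenvalues = 384 spanning trees.

x^8 - 24x^7 + 240x^6 - 1296x^5 + 4080x^4 - 7488x^3 + 7424x^2 - 3072x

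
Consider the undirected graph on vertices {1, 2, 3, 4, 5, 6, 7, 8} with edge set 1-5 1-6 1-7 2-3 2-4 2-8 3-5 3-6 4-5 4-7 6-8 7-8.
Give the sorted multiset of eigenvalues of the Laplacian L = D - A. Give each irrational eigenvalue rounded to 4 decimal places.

Reading degrees in the order [1, 2, 3, 4, 5, 6, 7, 8] gives [3, 3, 3, 3, 3, 3, 3, 3]; set D = diag(3, 3, 3, 3, 3, 3, 3, 3) and form L = D - A. The multiplicity of 0 as a Laplacian eigenvalue equals the number of connected components. By the matrix-tree theorem the graph has (1/8) * product of the nonzero eigenvalues = 384 spanning trees.

[0, 2, 2, 2, 4, 4, 4, 6]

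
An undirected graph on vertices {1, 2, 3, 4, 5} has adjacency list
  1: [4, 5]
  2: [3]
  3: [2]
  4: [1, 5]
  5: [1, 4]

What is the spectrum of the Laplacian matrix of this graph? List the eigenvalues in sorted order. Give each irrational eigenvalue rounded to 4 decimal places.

Reading degrees in the order [1, 2, 3, 4, 5] gives [2, 1, 1, 2, 2]; set D = diag(2, 1, 1, 2, 2) and form L = D - A. Diagonalising L (or applying a numerical eigensolver to the 5x5 matrix) gives the spectrum above. The 2 zero eigenvalues correspond to the 2 connected components. The eigenvalues sum to 8, which equals trace(L) = 2|E|. There are 2 zeros in the spectrum, matching the 2 components.

[0, 0, 2, 3, 3]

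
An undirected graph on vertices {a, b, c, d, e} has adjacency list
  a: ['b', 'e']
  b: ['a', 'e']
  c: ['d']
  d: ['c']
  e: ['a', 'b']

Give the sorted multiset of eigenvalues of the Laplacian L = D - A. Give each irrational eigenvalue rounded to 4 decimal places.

With the vertex order [a, b, c, d, e], the degrees are [2, 2, 1, 1, 2], giving D = diag(2, 2, 1, 1, 2) and L = D - A. L is symmetric positive semidefinite, so every eigenvalue is real and nonnegative. The 2 zero eigenvalues correspond to the 2 connected components. The largest eigenvalue, 3, is at most the vertex count 5.

[0, 0, 2, 3, 3]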